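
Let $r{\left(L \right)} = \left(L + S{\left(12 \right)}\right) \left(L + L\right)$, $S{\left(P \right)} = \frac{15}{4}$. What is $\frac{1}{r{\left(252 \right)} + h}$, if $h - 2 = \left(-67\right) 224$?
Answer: $\frac{1}{113892} \approx 8.7802 \cdot 10^{-6}$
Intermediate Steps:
$h = -15006$ ($h = 2 - 15008 = -15006$)
$S{\left(P \right)} = \frac{15}{4}$ ($S{\left(P \right)} = 15 \cdot \frac{1}{4} = \frac{15}{4}$)
$r{\left(L \right)} = 2 L \left(\frac{15}{4} + L\right)$ ($r{\left(L \right)} = \left(L + \frac{15}{4}\right) \left(L + L\right) = \left(\frac{15}{4} + L\right) 2 L = 2 L \left(\frac{15}{4} + L\right)$)
$\frac{1}{r{\left(252 \right)} + h} = \frac{1}{\frac{1}{2} \cdot 252 \left(15 + 4 \cdot 252\right) - 15006} = \frac{1}{\frac{1}{2} \cdot 252 \left(15 + 1008\right) - 15006} = \frac{1}{\frac{1}{2} \cdot 252 \cdot 1023 - 15006} = \frac{1}{128898 - 15006} = \frac{1}{113892}$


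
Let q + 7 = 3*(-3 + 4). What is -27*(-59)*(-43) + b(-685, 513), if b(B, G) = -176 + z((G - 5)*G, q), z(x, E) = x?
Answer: 191929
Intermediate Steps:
q = -4 (q = -7 + 3*(-3 + 4) = -7 + 3*1 = -7 + 3 = -4)
b(B, G) = -176 + G*(-5 + G) (b(B, G) = -176 + (G - 5)*G = -176 + (-5 + G)*G = -176 + G*(-5 + G))
-27*(-59)*(-43) + b(-685, 513) = -27*(-59)*(-43) + (-176 + 513*(-5 + 513)) = 1593*(-43) + (-176 + 513*508) = -68499 + (-176 + 260604) = -68499 + 260428 = 191929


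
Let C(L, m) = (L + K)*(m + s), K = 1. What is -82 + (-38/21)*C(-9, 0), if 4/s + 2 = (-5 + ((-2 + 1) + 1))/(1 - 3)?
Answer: 710/21 ≈ 33.810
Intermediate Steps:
s = 8 (s = 4/(-2 + (-5 + ((-2 + 1) + 1))/(1 - 3)) = 4/(-2 + (-5 + (-1 + 1))/(-2)) = 4/(-2 + (-5 + 0)*(-½)) = 4/(-2 - 5*(-½)) = 4/(-2 + 5/2) = 4/(½) = 4*2 = 8)
C(L, m) = (1 + L)*(8 + m) (C(L, m) = (L + 1)*(m + 8) = (1 + L)*(8 + m))
-82 + (-38/21)*C(-9, 0) = -82 + (-38/21)*(8 + 0 + 8*(-9) - 9*0) = -82 + (-38*1/21)*(8 + 0 - 72 + 0) = -82 - 38/21*(-64) = -82 + 2432/21 = 710/21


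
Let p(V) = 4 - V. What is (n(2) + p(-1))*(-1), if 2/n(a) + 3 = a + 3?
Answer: -6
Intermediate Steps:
n(a) = 2/a (n(a) = 2/(-3 + (a + 3)) = 2/(-3 + (3 + a)) = 2/a)
(n(2) + p(-1))*(-1) = (2/2 + (4 - 1*(-1)))*(-1) = (2*(½) + (4 + 1))*(-1) = (1 + 5)*(-1) = 6*(-1) = -6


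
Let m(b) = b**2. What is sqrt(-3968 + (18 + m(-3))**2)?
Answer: I*sqrt(3239) ≈ 56.912*I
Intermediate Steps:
sqrt(-3968 + (18 + m(-3))**2) = sqrt(-3968 + (18 + (-3)**2)**2) = sqrt(-3968 + (18 + 9)**2) = sqrt(-3968 + 27**2) = sqrt(-3968 + 729) = sqrt(-3239) = I*sqrt(3239)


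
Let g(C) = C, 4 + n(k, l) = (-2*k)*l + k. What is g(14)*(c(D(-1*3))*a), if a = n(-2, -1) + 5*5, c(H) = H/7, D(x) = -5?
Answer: -150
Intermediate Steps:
n(k, l) = -4 + k - 2*k*l (n(k, l) = -4 + ((-2*k)*l + k) = -4 + (-2*k*l + k) = -4 + (k - 2*k*l) = -4 + k - 2*k*l)
c(H) = H/7 (c(H) = H*(⅐) = H/7)
a = 15 (a = (-4 - 2 - 2*(-2)*(-1)) + 5*5 = (-4 - 2 - 4) + 25 = -10 + 25 = 15)
g(14)*(c(D(-1*3))*a) = 14*(((⅐)*(-5))*15) = 14*(-5/7*15) = 14*(-75/7) = -150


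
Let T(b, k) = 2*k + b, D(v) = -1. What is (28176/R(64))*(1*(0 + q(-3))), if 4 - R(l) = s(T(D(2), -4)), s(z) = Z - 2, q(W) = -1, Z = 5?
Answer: -28176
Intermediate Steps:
T(b, k) = b + 2*k
s(z) = 3 (s(z) = 5 - 2 = 3)
R(l) = 1 (R(l) = 4 - 1*3 = 4 - 3 = 1)
(28176/R(64))*(1*(0 + q(-3))) = (28176/1)*(1*(0 - 1)) = (28176*1)*(1*(-1)) = 28176*(-1) = -28176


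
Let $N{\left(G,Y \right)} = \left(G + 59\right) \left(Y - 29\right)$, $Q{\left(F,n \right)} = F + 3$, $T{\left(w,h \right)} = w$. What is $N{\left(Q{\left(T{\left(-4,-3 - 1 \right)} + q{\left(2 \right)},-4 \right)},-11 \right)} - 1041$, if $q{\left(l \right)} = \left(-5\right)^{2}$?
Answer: $-4361$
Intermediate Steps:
$q{\left(l \right)} = 25$
$Q{\left(F,n \right)} = 3 + F$
$N{\left(G,Y \right)} = \left(-29 + Y\right) \left(59 + G\right)$ ($N{\left(G,Y \right)} = \left(59 + G\right) \left(-29 + Y\right) = \left(-29 + Y\right) \left(59 + G\right)$)
$N{\left(Q{\left(T{\left(-4,-3 - 1 \right)} + q{\left(2 \right)},-4 \right)},-11 \right)} - 1041 = \left(-1711 - 29 \left(3 + \left(-4 + 25\right)\right) + 59 \left(-11\right) + \left(3 + \left(-4 + 25\right)\right) \left(-11\right)\right) - 1041 = \left(-1711 - 29 \left(3 + 21\right) - 649 + \left(3 + 21\right) \left(-11\right)\right) - 1041 = \left(-1711 - 696 - 649 + 24 \left(-11\right)\right) - 1041 = \left(-1711 - 696 - 649 - 264\right) - 1041 = -3320 - 1041 = -4361$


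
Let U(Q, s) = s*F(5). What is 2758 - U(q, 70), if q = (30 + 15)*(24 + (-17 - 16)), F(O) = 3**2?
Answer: 2128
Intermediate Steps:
F(O) = 9
q = -405 (q = 45*(24 - 33) = 45*(-9) = -405)
U(Q, s) = 9*s (U(Q, s) = s*9 = 9*s)
2758 - U(q, 70) = 2758 - 9*70 = 2758 - 1*630 = 2758 - 630 = 2128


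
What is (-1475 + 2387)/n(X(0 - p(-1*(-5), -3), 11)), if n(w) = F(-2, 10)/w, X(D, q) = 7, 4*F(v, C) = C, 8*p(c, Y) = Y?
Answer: 12768/5 ≈ 2553.6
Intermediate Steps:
p(c, Y) = Y/8
F(v, C) = C/4
n(w) = 5/(2*w) (n(w) = ((1/4)*10)/w = 5/(2*w))
(-1475 + 2387)/n(X(0 - p(-1*(-5), -3), 11)) = (-1475 + 2387)/(((5/2)/7)) = 912/(((5/2)*(1/7))) = 912/(5/14) = 912*(14/5) = 12768/5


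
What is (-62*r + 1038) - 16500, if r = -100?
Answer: -9262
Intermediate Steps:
(-62*r + 1038) - 16500 = (-62*(-100) + 1038) - 16500 = (6200 + 1038) - 16500 = 7238 - 16500 = -9262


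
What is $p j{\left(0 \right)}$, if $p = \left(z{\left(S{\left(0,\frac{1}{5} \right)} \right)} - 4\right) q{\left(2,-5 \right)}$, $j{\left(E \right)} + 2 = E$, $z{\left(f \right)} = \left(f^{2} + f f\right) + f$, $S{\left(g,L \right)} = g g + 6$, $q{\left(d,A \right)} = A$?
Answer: $740$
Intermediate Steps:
$S{\left(g,L \right)} = 6 + g^{2}$ ($S{\left(g,L \right)} = g^{2} + 6 = 6 + g^{2}$)
$z{\left(f \right)} = f + 2 f^{2}$ ($z{\left(f \right)} = \left(f^{2} + f^{2}\right) + f = 2 f^{2} + f = f + 2 f^{2}$)
$j{\left(E \right)} = -2 + E$
$p = -370$ ($p = \left(\left(6 + 0^{2}\right) \left(1 + 2 \left(6 + 0^{2}\right)\right) - 4\right) \left(-5\right) = \left(\left(6 + 0\right) \left(1 + 2 \left(6 + 0\right)\right) - 4\right) \left(-5\right) = \left(6 \left(1 + 2 \cdot 6\right) - 4\right) \left(-5\right) = \left(6 \left(1 + 12\right) - 4\right) \left(-5\right) = \left(6 \cdot 13 - 4\right) \left(-5\right) = \left(78 - 4\right) \left(-5\right) = 74 \left(-5\right) = -370$)
$p j{\left(0 \right)} = - 370 \left(-2 + 0\right) = \left(-370\right) \left(-2\right) = 740$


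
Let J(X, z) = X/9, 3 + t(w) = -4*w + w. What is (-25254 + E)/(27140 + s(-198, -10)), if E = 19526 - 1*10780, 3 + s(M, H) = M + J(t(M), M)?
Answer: -24762/40507 ≈ -0.61130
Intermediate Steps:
t(w) = -3 - 3*w (t(w) = -3 + (-4*w + w) = -3 - 3*w)
J(X, z) = X/9 (J(X, z) = X*(1/9) = X/9)
s(M, H) = -10/3 + 2*M/3 (s(M, H) = -3 + (M + (-3 - 3*M)/9) = -3 + (M + (-1/3 - M/3)) = -3 + (-1/3 + 2*M/3) = -10/3 + 2*M/3)
E = 8746 (E = 19526 - 10780 = 8746)
(-25254 + E)/(27140 + s(-198, -10)) = (-25254 + 8746)/(27140 + (-10/3 + (2/3)*(-198))) = -16508/(27140 + (-10/3 - 132)) = -16508/(27140 - 406/3) = -16508/81014/3 = -16508*3/81014 = -24762/40507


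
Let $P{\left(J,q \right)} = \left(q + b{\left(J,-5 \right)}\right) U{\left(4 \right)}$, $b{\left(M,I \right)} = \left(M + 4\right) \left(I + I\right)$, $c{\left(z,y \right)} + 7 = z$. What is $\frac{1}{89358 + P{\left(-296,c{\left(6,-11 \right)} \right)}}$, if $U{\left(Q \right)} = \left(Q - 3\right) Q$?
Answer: $\frac{1}{101034} \approx 9.8977 \cdot 10^{-6}$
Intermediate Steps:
$c{\left(z,y \right)} = -7 + z$
$b{\left(M,I \right)} = 2 I \left(4 + M\right)$ ($b{\left(M,I \right)} = \left(4 + M\right) 2 I = 2 I \left(4 + M\right)$)
$U{\left(Q \right)} = Q \left(-3 + Q\right)$ ($U{\left(Q \right)} = \left(-3 + Q\right) Q = Q \left(-3 + Q\right)$)
$P{\left(J,q \right)} = -160 - 40 J + 4 q$ ($P{\left(J,q \right)} = \left(q + 2 \left(-5\right) \left(4 + J\right)\right) 4 \left(-3 + 4\right) = \left(q - \left(40 + 10 J\right)\right) 4 \cdot 1 = \left(-40 + q - 10 J\right) 4 = -160 - 40 J + 4 q$)
$\frac{1}{89358 + P{\left(-296,c{\left(6,-11 \right)} \right)}} = \frac{1}{89358 - \left(-11680 - 4 \left(-7 + 6\right)\right)} = \frac{1}{89358 + \left(-160 + 11840 + 4 \left(-1\right)\right)} = \frac{1}{89358 - -11676} = \frac{1}{89358 + 11676} = \frac{1}{101034}$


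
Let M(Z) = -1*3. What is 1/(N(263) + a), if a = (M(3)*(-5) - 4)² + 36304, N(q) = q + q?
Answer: 1/36951 ≈ 2.7063e-5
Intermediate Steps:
M(Z) = -3
N(q) = 2*q
a = 36425 (a = (-3*(-5) - 4)² + 36304 = (15 - 4)² + 36304 = 11² + 36304 = 121 + 36304 = 36425)
1/(N(263) + a) = 1/(2*263 + 36425) = 1/(526 + 36425) = 1/36951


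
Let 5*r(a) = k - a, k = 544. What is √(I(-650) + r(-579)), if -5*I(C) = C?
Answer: 3*√985/5 ≈ 18.831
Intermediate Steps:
I(C) = -C/5
r(a) = 544/5 - a/5 (r(a) = (544 - a)/5 = 544/5 - a/5)
√(I(-650) + r(-579)) = √(-⅕*(-650) + (544/5 - ⅕*(-579))) = √(130 + (544/5 + 579/5)) = √(130 + 1123/5) = √(1773/5) = 3*√985/5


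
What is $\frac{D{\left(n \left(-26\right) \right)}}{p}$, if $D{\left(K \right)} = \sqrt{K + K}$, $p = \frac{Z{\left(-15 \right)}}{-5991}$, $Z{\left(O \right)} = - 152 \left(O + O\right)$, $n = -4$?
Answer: $- \frac{1997 \sqrt{13}}{380} \approx -18.948$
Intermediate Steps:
$Z{\left(O \right)} = - 304 O$ ($Z{\left(O \right)} = - 152 \cdot 2 O = - 304 O$)
$p = - \frac{1520}{1997}$ ($p = \frac{\left(-304\right) \left(-15\right)}{-5991} = 4560 \left(- \frac{1}{5991}\right) = - \frac{1520}{1997} \approx -0.76114$)
$D{\left(K \right)} = \sqrt{2} \sqrt{K}$ ($D{\left(K \right)} = \sqrt{2 K} = \sqrt{2} \sqrt{K}$)
$\frac{D{\left(n \left(-26\right) \right)}}{p} = \frac{\sqrt{2} \sqrt{\left(-4\right) \left(-26\right)}}{- \frac{1520}{1997}} = \sqrt{2} \sqrt{104} \left(- \frac{1997}{1520}\right) = \sqrt{2} \cdot 2 \sqrt{26} \left(- \frac{1997}{1520}\right) = 4 \sqrt{13} \left(- \frac{1997}{1520}\right) = - \frac{1997 \sqrt{13}}{380}$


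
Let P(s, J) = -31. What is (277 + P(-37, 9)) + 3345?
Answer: 3591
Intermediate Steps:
(277 + P(-37, 9)) + 3345 = (277 - 31) + 3345 = 246 + 3345 = 3591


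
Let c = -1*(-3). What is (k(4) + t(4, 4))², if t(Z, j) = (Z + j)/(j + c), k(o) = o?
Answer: 1296/49 ≈ 26.449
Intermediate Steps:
c = 3
t(Z, j) = (Z + j)/(3 + j) (t(Z, j) = (Z + j)/(j + 3) = (Z + j)/(3 + j))
(k(4) + t(4, 4))² = (4 + (4 + 4)/(3 + 4))² = (4 + 8/7)² = (36/7)² = 1296/49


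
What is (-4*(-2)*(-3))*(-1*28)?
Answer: 672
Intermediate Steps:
(-4*(-2)*(-3))*(-1*28) = (8*(-3))*(-28) = -24*(-28) = 672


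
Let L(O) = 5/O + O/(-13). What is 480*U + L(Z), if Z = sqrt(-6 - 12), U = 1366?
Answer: 655680 - 83*I*sqrt(2)/78 ≈ 6.5568e+5 - 1.5049*I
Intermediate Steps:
Z = 3*I*sqrt(2) (Z = sqrt(-18) = 3*I*sqrt(2) ≈ 4.2426*I)
L(O) = 5/O - O/13 (L(O) = 5/O + O*(-1/13) = 5/O - O/13)
480*U + L(Z) = 480*1366 + (5/((3*I*sqrt(2))) - 3*I*sqrt(2)/13) = 655680 + (5*(-I*sqrt(2)/6) - 3*I*sqrt(2)/13) = 655680 + (-5*I*sqrt(2)/6 - 3*I*sqrt(2)/13) = 655680 - 83*I*sqrt(2)/78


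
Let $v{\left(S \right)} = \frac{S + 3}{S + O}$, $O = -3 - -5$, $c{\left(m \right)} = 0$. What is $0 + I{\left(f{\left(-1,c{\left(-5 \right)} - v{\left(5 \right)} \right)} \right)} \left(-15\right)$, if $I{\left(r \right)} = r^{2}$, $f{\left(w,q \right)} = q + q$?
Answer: $- \frac{3840}{49} \approx -78.367$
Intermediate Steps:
$O = 2$ ($O = -3 + 5 = 2$)
$v{\left(S \right)} = \frac{3 + S}{2 + S}$ ($v{\left(S \right)} = \frac{S + 3}{S + 2} = \frac{3 + S}{2 + S}$)
$f{\left(w,q \right)} = 2 q$
$0 + I{\left(f{\left(-1,c{\left(-5 \right)} - v{\left(5 \right)} \right)} \right)} \left(-15\right) = 0 + \left(2 \left(0 - \frac{3 + 5}{2 + 5}\right)\right)^{2} \left(-15\right) = 0 + \left(2 \left(0 - \frac{1}{7} \cdot 8\right)\right)^{2} \left(-15\right) = 0 + \left(2 \left(0 - \frac{8}{7}\right)\right)^{2} \left(-15\right) = 0 + \left(2 \left(- \frac{8}{7}\right)\right)^{2} \left(-15\right) = 0 + \left(- \frac{16}{7}\right)^{2} \left(-15\right) = 0 + \frac{256}{49} \left(-15\right) = 0 - \frac{3840}{49} = - \frac{3840}{49}$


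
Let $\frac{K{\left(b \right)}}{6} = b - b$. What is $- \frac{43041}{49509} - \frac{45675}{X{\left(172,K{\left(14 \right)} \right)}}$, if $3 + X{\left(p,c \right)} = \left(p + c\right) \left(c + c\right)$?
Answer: $\frac{251243828}{16503} \approx 15224.0$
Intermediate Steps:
$K{\left(b \right)} = 0$ ($K{\left(b \right)} = 6 \left(b - b\right) = 6 \cdot 0 = 0$)
$X{\left(p,c \right)} = -3 + 2 c \left(c + p\right)$ ($X{\left(p,c \right)} = -3 + \left(p + c\right) \left(c + c\right) = -3 + \left(c + p\right) 2 c = -3 + 2 c \left(c + p\right)$)
$- \frac{43041}{49509} - \frac{45675}{X{\left(172,K{\left(14 \right)} \right)}} = - \frac{43041}{49509} - \frac{45675}{-3 + 2 \cdot 0^{2} + 2 \cdot 0 \cdot 172} = \left(-43041\right) \frac{1}{49509} - \frac{45675}{-3 + 2 \cdot 0 + 0} = - \frac{14347}{16503} - \frac{45675}{-3 + 0 + 0} = - \frac{14347}{16503} - \frac{45675}{-3} = - \frac{14347}{16503} - -15225 = - \frac{14347}{16503} + 15225 = \frac{251243828}{16503}$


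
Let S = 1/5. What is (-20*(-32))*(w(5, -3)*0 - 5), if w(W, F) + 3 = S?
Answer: -3200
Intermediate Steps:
S = 1/5 ≈ 0.20000
w(W, F) = -14/5 (w(W, F) = -3 + 1/5 = -14/5)
(-20*(-32))*(w(5, -3)*0 - 5) = (-20*(-32))*(-14/5*0 - 5) = 640*(0 - 5) = 640*(-5) = -3200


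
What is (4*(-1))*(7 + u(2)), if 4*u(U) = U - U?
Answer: -28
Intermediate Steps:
u(U) = 0 (u(U) = (U - U)/4 = (1/4)*0 = 0)
(4*(-1))*(7 + u(2)) = (4*(-1))*(7 + 0) = -4*7 = -28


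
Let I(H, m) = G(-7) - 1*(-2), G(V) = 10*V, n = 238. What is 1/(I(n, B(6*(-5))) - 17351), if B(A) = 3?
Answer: -1/17419 ≈ -5.7409e-5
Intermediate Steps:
I(H, m) = -68 (I(H, m) = 10*(-7) - 1*(-2) = -70 + 2 = -68)
1/(I(n, B(6*(-5))) - 17351) = 1/(-68 - 17351) = 1/(-17419) = -1/17419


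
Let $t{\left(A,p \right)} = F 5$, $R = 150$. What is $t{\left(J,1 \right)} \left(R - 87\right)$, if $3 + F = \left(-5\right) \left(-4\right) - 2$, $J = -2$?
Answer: $4725$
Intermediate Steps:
$F = 15$ ($F = -3 - -18 = -3 + \left(20 - 2\right) = -3 + 18 = 15$)
$t{\left(A,p \right)} = 75$ ($t{\left(A,p \right)} = 15 \cdot 5 = 75$)
$t{\left(J,1 \right)} \left(R - 87\right) = 75 \left(150 - 87\right) = 75 \cdot 63 = 4725$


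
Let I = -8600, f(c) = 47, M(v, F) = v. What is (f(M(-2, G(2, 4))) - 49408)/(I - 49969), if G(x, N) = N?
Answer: 49361/58569 ≈ 0.84278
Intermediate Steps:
(f(M(-2, G(2, 4))) - 49408)/(I - 49969) = (47 - 49408)/(-8600 - 49969) = -49361/(-58569) = -49361*(-1/58569) = 49361/58569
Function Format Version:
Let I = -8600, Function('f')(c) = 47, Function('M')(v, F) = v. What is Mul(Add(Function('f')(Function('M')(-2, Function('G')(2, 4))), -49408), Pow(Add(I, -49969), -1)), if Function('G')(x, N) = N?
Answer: Rational(49361, 58569) ≈ 0.84278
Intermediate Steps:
Mul(Add(Function('f')(Function('M')(-2, Function('G')(2, 4))), -49408), Pow(Add(I, -49969), -1)) = Mul(Add(47, -49408), Pow(Add(-8600, -49969), -1)) = Mul(-49361, Pow(-58569, -1)) = Mul(-49361, Rational(-1, 58569)) = Rational(49361, 58569)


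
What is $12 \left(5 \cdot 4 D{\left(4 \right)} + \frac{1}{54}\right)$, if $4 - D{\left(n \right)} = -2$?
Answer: $\frac{12962}{9} \approx 1440.2$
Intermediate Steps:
$D{\left(n \right)} = 6$ ($D{\left(n \right)} = 4 - -2 = 4 + 2 = 6$)
$12 \left(5 \cdot 4 D{\left(4 \right)} + \frac{1}{54}\right) = 12 \left(5 \cdot 4 \cdot 6 + \frac{1}{54}\right) = 12 \left(20 \cdot 6 + \frac{1}{54}\right) = 12 \left(120 + \frac{1}{54}\right) = 12 \cdot \frac{6481}{54} = \frac{12962}{9}$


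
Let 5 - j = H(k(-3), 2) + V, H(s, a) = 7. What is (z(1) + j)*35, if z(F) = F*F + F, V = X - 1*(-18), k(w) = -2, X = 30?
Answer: -1680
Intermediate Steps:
V = 48 (V = 30 - 1*(-18) = 30 + 18 = 48)
z(F) = F + F² (z(F) = F² + F = F + F²)
j = -50 (j = 5 - (7 + 48) = 5 - 1*55 = 5 - 55 = -50)
(z(1) + j)*35 = (1*(1 + 1) - 50)*35 = (1*2 - 50)*35 = (2 - 50)*35 = -48*35 = -1680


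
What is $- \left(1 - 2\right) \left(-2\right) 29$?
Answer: $-58$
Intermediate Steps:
$- \left(1 - 2\right) \left(-2\right) 29 = - \left(-1\right) \left(-2\right) 29 = \left(-1\right) 2 \cdot 29 = \left(-2\right) 29 = -58$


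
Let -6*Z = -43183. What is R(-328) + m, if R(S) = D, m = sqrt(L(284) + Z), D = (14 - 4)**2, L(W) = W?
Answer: 100 + sqrt(269322)/6 ≈ 186.49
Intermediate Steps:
Z = 43183/6 (Z = -1/6*(-43183) = 43183/6 ≈ 7197.2)
D = 100 (D = 10**2 = 100)
m = sqrt(269322)/6 (m = sqrt(284 + 43183/6) = sqrt(44887/6) = sqrt(269322)/6 ≈ 86.494)
R(S) = 100
R(-328) + m = 100 + sqrt(269322)/6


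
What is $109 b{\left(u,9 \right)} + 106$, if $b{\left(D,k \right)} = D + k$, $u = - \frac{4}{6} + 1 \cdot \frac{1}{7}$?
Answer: $\frac{21628}{21} \approx 1029.9$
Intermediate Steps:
$u = - \frac{11}{21}$ ($u = \left(-4\right) \frac{1}{6} + 1 \cdot \frac{1}{7} = - \frac{2}{3} + \frac{1}{7} = - \frac{11}{21} \approx -0.52381$)
$109 b{\left(u,9 \right)} + 106 = 109 \left(- \frac{11}{21} + 9\right) + 106 = 109 \cdot \frac{178}{21} + 106 = \frac{19402}{21} + 106 = \frac{21628}{21}$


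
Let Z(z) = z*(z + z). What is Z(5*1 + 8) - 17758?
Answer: -17420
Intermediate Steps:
Z(z) = 2*z**2 (Z(z) = z*(2*z) = 2*z**2)
Z(5*1 + 8) - 17758 = 2*(5*1 + 8)**2 - 17758 = 2*(5 + 8)**2 - 17758 = 2*13**2 - 17758 = 2*169 - 17758 = 338 - 17758 = -17420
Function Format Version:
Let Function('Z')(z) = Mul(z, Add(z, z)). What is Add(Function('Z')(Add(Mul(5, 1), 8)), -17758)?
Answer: -17420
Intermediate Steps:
Function('Z')(z) = Mul(2, Pow(z, 2)) (Function('Z')(z) = Mul(z, Mul(2, z)) = Mul(2, Pow(z, 2)))
Add(Function('Z')(Add(Mul(5, 1), 8)), -17758) = Add(Mul(2, Pow(Add(Mul(5, 1), 8), 2)), -17758) = Add(Mul(2, Pow(Add(5, 8), 2)), -17758) = Add(Mul(2, Pow(13, 2)), -17758) = Add(Mul(2, 169), -17758) = Add(338, -17758) = -17420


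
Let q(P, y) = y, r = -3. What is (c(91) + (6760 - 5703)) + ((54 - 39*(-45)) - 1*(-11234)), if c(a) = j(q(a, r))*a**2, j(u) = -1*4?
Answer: -19024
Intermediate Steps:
j(u) = -4
c(a) = -4*a**2
(c(91) + (6760 - 5703)) + ((54 - 39*(-45)) - 1*(-11234)) = (-4*91**2 + (6760 - 5703)) + ((54 - 39*(-45)) - 1*(-11234)) = (-4*8281 + 1057) + ((54 + 1755) + 11234) = (-33124 + 1057) + (1809 + 11234) = -32067 + 13043 = -19024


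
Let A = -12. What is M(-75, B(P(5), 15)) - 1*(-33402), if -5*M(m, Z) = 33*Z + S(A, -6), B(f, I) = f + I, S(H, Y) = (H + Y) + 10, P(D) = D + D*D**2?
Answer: 162233/5 ≈ 32447.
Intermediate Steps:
P(D) = D + D**3
S(H, Y) = 10 + H + Y
B(f, I) = I + f
M(m, Z) = 8/5 - 33*Z/5 (M(m, Z) = -(33*Z + (10 - 12 - 6))/5 = -(33*Z - 8)/5 = -(-8 + 33*Z)/5 = 8/5 - 33*Z/5)
M(-75, B(P(5), 15)) - 1*(-33402) = (8/5 - 33*(15 + (5 + 5**3))/5) - 1*(-33402) = (8/5 - 33*(15 + (5 + 125))/5) + 33402 = (8/5 - 33*(15 + 130)/5) + 33402 = (8/5 - 33/5*145) + 33402 = (8/5 - 957) + 33402 = -4777/5 + 33402 = 162233/5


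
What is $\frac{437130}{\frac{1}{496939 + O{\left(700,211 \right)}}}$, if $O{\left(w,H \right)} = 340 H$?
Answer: $248586651270$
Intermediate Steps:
$\frac{437130}{\frac{1}{496939 + O{\left(700,211 \right)}}} = \frac{437130}{\frac{1}{496939 + 340 \cdot 211}} = \frac{437130}{\frac{1}{496939 + 71740}} = \frac{437130}{\frac{1}{568679}} = 437130 \frac{1}{\frac{1}{568679}} = 437130 \cdot 568679 = 248586651270$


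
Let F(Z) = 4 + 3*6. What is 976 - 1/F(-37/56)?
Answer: 21471/22 ≈ 975.95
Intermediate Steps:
F(Z) = 22 (F(Z) = 4 + 18 = 22)
976 - 1/F(-37/56) = 976 - 1/22 = 21471/22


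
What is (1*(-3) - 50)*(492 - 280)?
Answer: -11236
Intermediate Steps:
(1*(-3) - 50)*(492 - 280) = (-3 - 50)*212 = -53*212 = -11236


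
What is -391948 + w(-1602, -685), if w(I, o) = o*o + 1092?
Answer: 78369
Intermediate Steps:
w(I, o) = 1092 + o**2 (w(I, o) = o**2 + 1092 = 1092 + o**2)
-391948 + w(-1602, -685) = -391948 + (1092 + (-685)**2) = -391948 + (1092 + 469225) = -391948 + 470317 = 78369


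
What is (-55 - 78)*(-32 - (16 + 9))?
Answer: 7581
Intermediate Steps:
(-55 - 78)*(-32 - (16 + 9)) = -133*(-32 - 1*25) = -133*(-32 - 25) = -133*(-57) = 7581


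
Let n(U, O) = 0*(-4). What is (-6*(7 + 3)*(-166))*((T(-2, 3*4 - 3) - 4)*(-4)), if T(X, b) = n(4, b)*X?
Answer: 159360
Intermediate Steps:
n(U, O) = 0
T(X, b) = 0 (T(X, b) = 0*X = 0)
(-6*(7 + 3)*(-166))*((T(-2, 3*4 - 3) - 4)*(-4)) = (-6*(7 + 3)*(-166))*((0 - 4)*(-4)) = (-6*10*(-166))*(-4*(-4)) = -60*(-166)*16 = 9960*16 = 159360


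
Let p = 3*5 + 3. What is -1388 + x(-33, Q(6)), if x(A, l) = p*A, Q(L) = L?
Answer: -1982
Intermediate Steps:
p = 18 (p = 15 + 3 = 18)
x(A, l) = 18*A
-1388 + x(-33, Q(6)) = -1388 + 18*(-33) = -1388 - 594 = -1982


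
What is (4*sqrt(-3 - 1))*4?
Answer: 32*I ≈ 32.0*I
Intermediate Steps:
(4*sqrt(-3 - 1))*4 = (4*sqrt(-4))*4 = (4*(2*I))*4 = (8*I)*4 = 32*I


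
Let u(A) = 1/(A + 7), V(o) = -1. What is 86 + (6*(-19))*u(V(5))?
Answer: 67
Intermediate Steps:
u(A) = 1/(7 + A)
86 + (6*(-19))*u(V(5)) = 86 + (6*(-19))/(7 - 1) = 86 - 114/6 = 86 - 114*⅙ = 86 - 19 = 67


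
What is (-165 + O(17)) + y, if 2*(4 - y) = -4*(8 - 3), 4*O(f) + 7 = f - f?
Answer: -611/4 ≈ -152.75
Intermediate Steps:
O(f) = -7/4 (O(f) = -7/4 + (f - f)/4 = -7/4 + (¼)*0 = -7/4 + 0 = -7/4)
y = 14 (y = 4 - (-2)*(8 - 3) = 4 - (-2)*5 = 4 - ½*(-20) = 4 + 10 = 14)
(-165 + O(17)) + y = (-165 - 7/4) + 14 = -667/4 + 14 = -611/4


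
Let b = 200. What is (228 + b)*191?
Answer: 81748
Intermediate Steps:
(228 + b)*191 = (228 + 200)*191 = 428*191 = 81748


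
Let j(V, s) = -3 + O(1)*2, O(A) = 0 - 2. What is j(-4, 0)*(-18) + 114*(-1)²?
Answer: 240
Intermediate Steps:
O(A) = -2
j(V, s) = -7 (j(V, s) = -3 - 2*2 = -3 - 4 = -7)
j(-4, 0)*(-18) + 114*(-1)² = -7*(-18) + 114*(-1)² = 126 + 114*1 = 126 + 114 = 240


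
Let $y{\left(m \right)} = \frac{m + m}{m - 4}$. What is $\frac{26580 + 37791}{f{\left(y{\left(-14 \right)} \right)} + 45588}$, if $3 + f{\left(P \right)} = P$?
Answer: $\frac{579339}{410279} \approx 1.4121$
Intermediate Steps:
$y{\left(m \right)} = \frac{2 m}{-4 + m}$
$f{\left(P \right)} = -3 + P$
$\frac{26580 + 37791}{f{\left(y{\left(-14 \right)} \right)} + 45588} = \frac{26580 + 37791}{\left(-3 + 2 \left(-14\right) \frac{1}{-4 - 14}\right) + 45588} = \frac{64371}{\left(-3 + 2 \left(-14\right) \frac{1}{-18}\right) + 45588} = \frac{64371}{\left(-3 + 2 \left(-14\right) \left(- \frac{1}{18}\right)\right) + 45588} = \frac{64371}{\left(-3 + \frac{14}{9}\right) + 45588} = \frac{64371}{- \frac{13}{9} + 45588} = \frac{64371}{\frac{410279}{9}} = 64371 \cdot \frac{9}{410279} = \frac{579339}{410279}$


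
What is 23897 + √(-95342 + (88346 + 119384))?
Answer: 23897 + 2*√28097 ≈ 24232.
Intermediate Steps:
23897 + √(-95342 + (88346 + 119384)) = 23897 + √(-95342 + 207730) = 23897 + √112388 = 23897 + 2*√28097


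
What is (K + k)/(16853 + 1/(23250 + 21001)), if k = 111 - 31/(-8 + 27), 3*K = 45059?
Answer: 2008424795/2237286312 ≈ 0.89771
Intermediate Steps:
K = 45059/3 (K = (1/3)*45059 = 45059/3 ≈ 15020.)
k = 2078/19 (k = 111 - 31/19 = 2078/19 ≈ 109.37)
(K + k)/(16853 + 1/(23250 + 21001)) = (45059/3 + 2078/19)/(16853 + 1/(23250 + 21001)) = 862355/(57*(16853 + 1/44251)) = 862355/(57*(745762104/44251)) = (862355/57)*(44251/745762104) = 2008424795/2237286312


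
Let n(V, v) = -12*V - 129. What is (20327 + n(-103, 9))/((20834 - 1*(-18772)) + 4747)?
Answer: 21434/44353 ≈ 0.48326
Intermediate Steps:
n(V, v) = -129 - 12*V
(20327 + n(-103, 9))/((20834 - 1*(-18772)) + 4747) = (20327 + (-129 - 12*(-103)))/((20834 - 1*(-18772)) + 4747) = (20327 + (-129 + 1236))/((20834 + 18772) + 4747) = (20327 + 1107)/(39606 + 4747) = 21434/44353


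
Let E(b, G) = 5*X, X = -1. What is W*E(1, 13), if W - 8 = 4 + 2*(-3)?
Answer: -30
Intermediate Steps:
E(b, G) = -5 (E(b, G) = 5*(-1) = -5)
W = 6 (W = 8 + (4 + 2*(-3)) = 8 + (4 - 6) = 8 - 2 = 6)
W*E(1, 13) = 6*(-5) = -30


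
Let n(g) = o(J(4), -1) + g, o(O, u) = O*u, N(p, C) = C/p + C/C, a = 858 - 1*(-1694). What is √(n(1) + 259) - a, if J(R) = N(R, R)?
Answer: -2552 + √258 ≈ -2535.9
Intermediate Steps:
a = 2552 (a = 858 + 1694 = 2552)
N(p, C) = 1 + C/p (N(p, C) = C/p + 1 = 1 + C/p)
J(R) = 2 (J(R) = (R + R)/R = (2*R)/R = 2)
n(g) = -2 + g (n(g) = 2*(-1) + g = -2 + g)
√(n(1) + 259) - a = √((-2 + 1) + 259) - 1*2552 = √(-1 + 259) - 2552 = √258 - 2552 = -2552 + √258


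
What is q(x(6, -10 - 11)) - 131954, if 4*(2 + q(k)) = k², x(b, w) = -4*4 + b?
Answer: -131931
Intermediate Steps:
x(b, w) = -16 + b
q(k) = -2 + k²/4
q(x(6, -10 - 11)) - 131954 = (-2 + (-16 + 6)²/4) - 131954 = (-2 + (¼)*(-10)²) - 131954 = (-2 + (¼)*100) - 131954 = (-2 + 25) - 131954 = 23 - 131954 = -131931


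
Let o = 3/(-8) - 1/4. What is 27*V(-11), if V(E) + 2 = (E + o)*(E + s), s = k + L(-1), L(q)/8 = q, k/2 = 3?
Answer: 32211/8 ≈ 4026.4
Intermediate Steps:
k = 6 (k = 2*3 = 6)
L(q) = 8*q
o = -5/8 (o = 3*(-⅛) - 1*¼ = -3/8 - ¼ = -5/8 ≈ -0.62500)
s = -2 (s = 6 + 8*(-1) = 6 - 8 = -2)
V(E) = -2 + (-2 + E)*(-5/8 + E) (V(E) = -2 + (E - 5/8)*(E - 2) = -2 + (-5/8 + E)*(-2 + E) = -2 + (-2 + E)*(-5/8 + E))
27*V(-11) = 27*(-¾ + (-11)² - 21/8*(-11)) = 27*(-¾ + 121 + 231/8) = 27*(1193/8) = 32211/8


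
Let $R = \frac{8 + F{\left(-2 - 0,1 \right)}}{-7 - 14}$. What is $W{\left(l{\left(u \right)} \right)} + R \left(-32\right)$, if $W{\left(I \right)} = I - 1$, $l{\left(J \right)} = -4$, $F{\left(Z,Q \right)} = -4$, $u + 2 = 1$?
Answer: $\frac{23}{21} \approx 1.0952$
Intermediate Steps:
$u = -1$ ($u = -2 + 1 = -1$)
$W{\left(I \right)} = -1 + I$ ($W{\left(I \right)} = I - 1 = -1 + I$)
$R = - \frac{4}{21}$ ($R = \frac{8 - 4}{-7 - 14} = \frac{4}{-21} = 4 \left(- \frac{1}{21}\right) = - \frac{4}{21} \approx -0.19048$)
$W{\left(l{\left(u \right)} \right)} + R \left(-32\right) = \left(-1 - 4\right) - - \frac{128}{21} = -5 + \frac{128}{21} = \frac{23}{21}$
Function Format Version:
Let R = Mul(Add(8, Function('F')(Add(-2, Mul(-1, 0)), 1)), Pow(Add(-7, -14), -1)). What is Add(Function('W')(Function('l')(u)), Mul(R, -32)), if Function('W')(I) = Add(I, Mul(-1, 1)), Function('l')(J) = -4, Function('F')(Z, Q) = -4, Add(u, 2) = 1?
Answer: Rational(23, 21) ≈ 1.0952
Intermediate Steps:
u = -1 (u = Add(-2, 1) = -1)
Function('W')(I) = Add(-1, I) (Function('W')(I) = Add(I, -1) = Add(-1, I))
R = Rational(-4, 21) (R = Mul(Add(8, -4), Pow(Add(-7, -14), -1)) = Mul(4, Pow(-21, -1)) = Mul(4, Rational(-1, 21)) = Rational(-4, 21) ≈ -0.19048)
Add(Function('W')(Function('l')(u)), Mul(R, -32)) = Add(Add(-1, -4), Mul(Rational(-4, 21), -32)) = Add(-5, Rational(128, 21)) = Rational(23, 21)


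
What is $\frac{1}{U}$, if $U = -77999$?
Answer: $- \frac{1}{77999} \approx -1.2821 \cdot 10^{-5}$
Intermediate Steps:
$\frac{1}{U} = \frac{1}{-77999} = - \frac{1}{77999}$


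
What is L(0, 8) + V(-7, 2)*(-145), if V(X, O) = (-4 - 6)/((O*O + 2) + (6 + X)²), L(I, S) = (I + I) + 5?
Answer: 1485/7 ≈ 212.14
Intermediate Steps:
L(I, S) = 5 + 2*I (L(I, S) = 2*I + 5 = 5 + 2*I)
V(X, O) = -10/(2 + O² + (6 + X)²) (V(X, O) = -10/((O² + 2) + (6 + X)²) = -10/((2 + O²) + (6 + X)²) = -10/(2 + O² + (6 + X)²))
L(0, 8) + V(-7, 2)*(-145) = (5 + 2*0) - 10/(2 + 2² + (6 - 7)²)*(-145) = (5 + 0) - 10/(2 + 4 + (-1)²)*(-145) = 5 - 10/(2 + 4 + 1)*(-145) = 5 - 10/7*(-145) = 5 + 1450/7 = 1485/7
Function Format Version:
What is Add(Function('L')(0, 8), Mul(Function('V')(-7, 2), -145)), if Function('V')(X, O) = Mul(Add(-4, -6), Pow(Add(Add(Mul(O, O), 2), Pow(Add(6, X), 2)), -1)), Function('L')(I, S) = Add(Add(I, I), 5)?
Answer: Rational(1485, 7) ≈ 212.14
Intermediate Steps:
Function('L')(I, S) = Add(5, Mul(2, I)) (Function('L')(I, S) = Add(Mul(2, I), 5) = Add(5, Mul(2, I)))
Function('V')(X, O) = Mul(-10, Pow(Add(2, Pow(O, 2), Pow(Add(6, X), 2)), -1)) (Function('V')(X, O) = Mul(-10, Pow(Add(Add(Pow(O, 2), 2), Pow(Add(6, X), 2)), -1)) = Mul(-10, Pow(Add(Add(2, Pow(O, 2)), Pow(Add(6, X), 2)), -1)) = Mul(-10, Pow(Add(2, Pow(O, 2), Pow(Add(6, X), 2)), -1)))
Add(Function('L')(0, 8), Mul(Function('V')(-7, 2), -145)) = Add(Add(5, Mul(2, 0)), Mul(Mul(-10, Pow(Add(2, Pow(2, 2), Pow(Add(6, -7), 2)), -1)), -145)) = Add(Add(5, 0), Mul(Mul(-10, Pow(Add(2, 4, Pow(-1, 2)), -1)), -145)) = Add(5, Mul(Mul(-10, Pow(Add(2, 4, 1), -1)), -145)) = Add(5, Mul(Mul(-10, Pow(7, -1)), -145)) = Add(5, Mul(Mul(-10, Rational(1, 7)), -145)) = Add(5, Mul(Rational(-10, 7), -145)) = Add(5, Rational(1450, 7)) = Rational(1485, 7)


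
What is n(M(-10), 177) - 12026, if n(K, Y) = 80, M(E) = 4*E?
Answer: -11946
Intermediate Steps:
n(M(-10), 177) - 12026 = 80 - 12026 = -11946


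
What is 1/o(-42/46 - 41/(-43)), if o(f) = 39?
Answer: 1/39 ≈ 0.025641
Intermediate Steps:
1/o(-42/46 - 41/(-43)) = 1/39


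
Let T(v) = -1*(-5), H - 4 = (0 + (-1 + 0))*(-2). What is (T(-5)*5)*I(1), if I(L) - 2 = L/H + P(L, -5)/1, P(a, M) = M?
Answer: -425/6 ≈ -70.833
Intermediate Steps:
H = 6 (H = 4 + (0 + (-1 + 0))*(-2) = 4 + (0 - 1)*(-2) = 4 - 1*(-2) = 4 + 2 = 6)
T(v) = 5
I(L) = -3 + L/6 (I(L) = 2 + (L/6 - 5/1) = 2 + (L*(⅙) - 5*1) = 2 + (L/6 - 5) = 2 + (-5 + L/6) = -3 + L/6)
(T(-5)*5)*I(1) = (5*5)*(-3 + (⅙)*1) = 25*(-3 + ⅙) = 25*(-17/6) = -425/6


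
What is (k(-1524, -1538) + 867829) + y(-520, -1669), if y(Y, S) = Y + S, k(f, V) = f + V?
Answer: 862578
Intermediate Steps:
k(f, V) = V + f
y(Y, S) = S + Y
(k(-1524, -1538) + 867829) + y(-520, -1669) = ((-1538 - 1524) + 867829) + (-1669 - 520) = (-3062 + 867829) - 2189 = 864767 - 2189 = 862578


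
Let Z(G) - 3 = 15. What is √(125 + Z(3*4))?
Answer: √143 ≈ 11.958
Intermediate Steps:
Z(G) = 18 (Z(G) = 3 + 15 = 18)
√(125 + Z(3*4)) = √(125 + 18) = √143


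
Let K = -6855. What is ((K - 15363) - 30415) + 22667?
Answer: -29966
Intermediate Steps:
((K - 15363) - 30415) + 22667 = ((-6855 - 15363) - 30415) + 22667 = (-22218 - 30415) + 22667 = -52633 + 22667 = -29966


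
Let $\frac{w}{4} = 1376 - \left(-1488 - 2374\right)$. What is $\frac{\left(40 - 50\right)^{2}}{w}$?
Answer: $\frac{25}{5238} \approx 0.0047728$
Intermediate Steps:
$w = 20952$ ($w = 4 \left(1376 - \left(-1488 - 2374\right)\right) = 4 \left(1376 - -3862\right) = 4 \left(1376 + 3862\right) = 4 \cdot 5238 = 20952$)
$\frac{\left(40 - 50\right)^{2}}{w} = \frac{\left(40 - 50\right)^{2}}{20952} = \left(-10\right)^{2} \cdot \frac{1}{20952} = 100 \cdot \frac{1}{20952} = \frac{25}{5238}$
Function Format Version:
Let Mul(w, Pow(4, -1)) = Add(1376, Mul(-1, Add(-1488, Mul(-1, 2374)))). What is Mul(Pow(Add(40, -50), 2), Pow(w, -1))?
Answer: Rational(25, 5238) ≈ 0.0047728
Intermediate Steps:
w = 20952 (w = Mul(4, Add(1376, Mul(-1, Add(-1488, Mul(-1, 2374))))) = Mul(4, Add(1376, Mul(-1, Add(-1488, -2374)))) = Mul(4, Add(1376, Mul(-1, -3862))) = Mul(4, Add(1376, 3862)) = Mul(4, 5238) = 20952)
Mul(Pow(Add(40, -50), 2), Pow(w, -1)) = Mul(Pow(Add(40, -50), 2), Pow(20952, -1)) = Mul(Pow(-10, 2), Rational(1, 20952)) = Mul(100, Rational(1, 20952)) = Rational(25, 5238)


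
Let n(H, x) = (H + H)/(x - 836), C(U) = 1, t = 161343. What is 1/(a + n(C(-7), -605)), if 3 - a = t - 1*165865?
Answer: 1441/6520523 ≈ 0.00022099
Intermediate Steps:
n(H, x) = 2*H/(-836 + x) (n(H, x) = (2*H)/(-836 + x) = 2*H/(-836 + x))
a = 4525 (a = 3 - (161343 - 1*165865) = 3 - (161343 - 165865) = 3 - 1*(-4522) = 3 + 4522 = 4525)
1/(a + n(C(-7), -605)) = 1/(4525 + 2*1/(-836 - 605)) = 1/(4525 + 2*1/(-1441)) = 1/(4525 + 2*1*(-1/1441)) = 1/(4525 - 2/1441) = 1/(6520523/1441) = 1441/6520523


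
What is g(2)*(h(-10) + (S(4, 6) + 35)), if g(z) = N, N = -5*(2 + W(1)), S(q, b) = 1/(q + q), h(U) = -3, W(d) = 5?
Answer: -8995/8 ≈ -1124.4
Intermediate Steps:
S(q, b) = 1/(2*q)
N = -35 (N = -5*(2 + 5) = -5*7 = -35)
g(z) = -35
g(2)*(h(-10) + (S(4, 6) + 35)) = -35*(-3 + ((½)/4 + 35)) = -35*(-3 + ((½)*(¼) + 35)) = -35*(-3 + (⅛ + 35)) = -35*(-3 + 281/8) = -35*257/8 = -8995/8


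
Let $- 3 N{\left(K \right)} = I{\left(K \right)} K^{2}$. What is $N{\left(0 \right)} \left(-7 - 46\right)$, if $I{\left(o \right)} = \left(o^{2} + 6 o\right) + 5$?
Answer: $0$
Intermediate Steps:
$I{\left(o \right)} = 5 + o^{2} + 6 o$
$N{\left(K \right)} = - \frac{K^{2} \left(5 + K^{2} + 6 K\right)}{3}$ ($N{\left(K \right)} = - \frac{\left(5 + K^{2} + 6 K\right) K^{2}}{3} = - \frac{K^{2} \left(5 + K^{2} + 6 K\right)}{3}$)
$N{\left(0 \right)} \left(-7 - 46\right) = \frac{0^{2} \left(-5 - 0^{2} - 0\right)}{3} \left(-7 - 46\right) = \frac{1}{3} \cdot 0 \left(-5 - 0 + 0\right) \left(-7 - 46\right) = \frac{1}{3} \cdot 0 \left(-5 + 0 + 0\right) \left(-53\right) = \frac{1}{3} \cdot 0 \left(-5\right) \left(-53\right) = 0 \left(-53\right) = 0$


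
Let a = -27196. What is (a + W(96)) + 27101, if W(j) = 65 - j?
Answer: -126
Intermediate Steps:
(a + W(96)) + 27101 = (-27196 + (65 - 1*96)) + 27101 = (-27196 + (65 - 96)) + 27101 = (-27196 - 31) + 27101 = -27227 + 27101 = -126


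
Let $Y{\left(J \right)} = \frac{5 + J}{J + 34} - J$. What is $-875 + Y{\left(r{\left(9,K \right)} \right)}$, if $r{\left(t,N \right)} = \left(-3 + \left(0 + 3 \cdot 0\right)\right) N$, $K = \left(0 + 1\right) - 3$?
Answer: $- \frac{35229}{40} \approx -880.72$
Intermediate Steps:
$K = -2$ ($K = 1 - 3 = -2$)
$r{\left(t,N \right)} = - 3 N$ ($r{\left(t,N \right)} = \left(-3 + \left(0 + 0\right)\right) N = \left(-3 + 0\right) N = - 3 N$)
$Y{\left(J \right)} = - J + \frac{5 + J}{34 + J}$ ($Y{\left(J \right)} = \frac{5 + J}{34 + J} - J = - J + \frac{5 + J}{34 + J}$)
$-875 + Y{\left(r{\left(9,K \right)} \right)} = -875 + \frac{5 - \left(\left(-3\right) \left(-2\right)\right)^{2} - 33 \left(\left(-3\right) \left(-2\right)\right)}{34 - -6} = -875 + \frac{5 - 6^{2} - 198}{34 + 6} = -875 + \frac{5 - 36 - 198}{40} = -875 + \frac{1}{40} \left(-229\right) = -875 - \frac{229}{40} = - \frac{35229}{40}$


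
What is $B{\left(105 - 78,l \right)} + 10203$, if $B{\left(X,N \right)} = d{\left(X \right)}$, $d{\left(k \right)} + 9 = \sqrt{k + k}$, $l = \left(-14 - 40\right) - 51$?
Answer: $10194 + 3 \sqrt{6} \approx 10201.0$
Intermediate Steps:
$l = -105$ ($l = -54 - 51 = -105$)
$d{\left(k \right)} = -9 + \sqrt{2} \sqrt{k}$ ($d{\left(k \right)} = -9 + \sqrt{k + k} = -9 + \sqrt{2 k} = -9 + \sqrt{2} \sqrt{k}$)
$B{\left(X,N \right)} = -9 + \sqrt{2} \sqrt{X}$
$B{\left(105 - 78,l \right)} + 10203 = \left(-9 + \sqrt{2} \sqrt{105 - 78}\right) + 10203 = \left(-9 + \sqrt{2} \sqrt{27}\right) + 10203 = \left(-9 + \sqrt{2} \cdot 3 \sqrt{3}\right) + 10203 = \left(-9 + 3 \sqrt{6}\right) + 10203 = 10194 + 3 \sqrt{6}$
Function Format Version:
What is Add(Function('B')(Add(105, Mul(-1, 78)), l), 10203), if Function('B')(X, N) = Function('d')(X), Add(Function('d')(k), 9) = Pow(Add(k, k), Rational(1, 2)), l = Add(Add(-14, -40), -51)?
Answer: Add(10194, Mul(3, Pow(6, Rational(1, 2)))) ≈ 10201.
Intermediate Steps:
l = -105 (l = Add(-54, -51) = -105)
Function('d')(k) = Add(-9, Mul(Pow(2, Rational(1, 2)), Pow(k, Rational(1, 2)))) (Function('d')(k) = Add(-9, Pow(Add(k, k), Rational(1, 2))) = Add(-9, Pow(Mul(2, k), Rational(1, 2))) = Add(-9, Mul(Pow(2, Rational(1, 2)), Pow(k, Rational(1, 2)))))
Function('B')(X, N) = Add(-9, Mul(Pow(2, Rational(1, 2)), Pow(X, Rational(1, 2))))
Add(Function('B')(Add(105, Mul(-1, 78)), l), 10203) = Add(Add(-9, Mul(Pow(2, Rational(1, 2)), Pow(Add(105, Mul(-1, 78)), Rational(1, 2)))), 10203) = Add(Add(-9, Mul(Pow(2, Rational(1, 2)), Pow(Add(105, -78), Rational(1, 2)))), 10203) = Add(Add(-9, Mul(Pow(2, Rational(1, 2)), Pow(27, Rational(1, 2)))), 10203) = Add(Add(-9, Mul(Pow(2, Rational(1, 2)), Mul(3, Pow(3, Rational(1, 2))))), 10203) = Add(Add(-9, Mul(3, Pow(6, Rational(1, 2)))), 10203) = Add(10194, Mul(3, Pow(6, Rational(1, 2))))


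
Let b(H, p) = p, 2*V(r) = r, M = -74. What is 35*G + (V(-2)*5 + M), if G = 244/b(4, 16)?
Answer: 1819/4 ≈ 454.75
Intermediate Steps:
V(r) = r/2
G = 61/4 (G = 244/16 = 244*(1/16) = 61/4 ≈ 15.250)
35*G + (V(-2)*5 + M) = 35*(61/4) + (((1/2)*(-2))*5 - 74) = 2135/4 + (-1*5 - 74) = 2135/4 + (-5 - 74) = 2135/4 - 79 = 1819/4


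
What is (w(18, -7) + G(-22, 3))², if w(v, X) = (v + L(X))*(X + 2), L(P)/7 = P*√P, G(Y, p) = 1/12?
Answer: (1079 - 2940*I*√7)²/144 ≈ -4.1209e+5 - 1.1657e+5*I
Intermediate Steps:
G(Y, p) = 1/12
L(P) = 7*P^(3/2) (L(P) = 7*(P*√P) = 7*P^(3/2))
w(v, X) = (2 + X)*(v + 7*X^(3/2)) (w(v, X) = (v + 7*X^(3/2))*(X + 2) = (v + 7*X^(3/2))*(2 + X) = (2 + X)*(v + 7*X^(3/2)))
(w(18, -7) + G(-22, 3))² = ((2*18 + 7*(-7)^(5/2) + 14*(-7)^(3/2) - 7*18) + 1/12)² = ((36 + 7*(49*I*√7) + 14*(-7*I*√7) - 126) + 1/12)² = ((36 + 343*I*√7 - 98*I*√7 - 126) + 1/12)² = ((-90 + 245*I*√7) + 1/12)² = (-1079/12 + 245*I*√7)²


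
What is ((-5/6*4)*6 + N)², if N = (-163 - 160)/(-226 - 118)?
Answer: 42994249/118336 ≈ 363.32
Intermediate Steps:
N = 323/344 (N = -323/(-344) = -323*(-1/344) = 323/344 ≈ 0.93895)
((-5/6*4)*6 + N)² = ((-5/6*4)*6 + 323/344)² = ((-5*⅙*4)*6 + 323/344)² = (-⅚*4*6 + 323/344)² = (-10/3*6 + 323/344)² = (-20 + 323/344)² = (-6557/344)² = 42994249/118336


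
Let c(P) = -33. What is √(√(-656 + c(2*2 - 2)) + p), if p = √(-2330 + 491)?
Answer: √I*√(√689 + √1839) ≈ 5.8793 + 5.8793*I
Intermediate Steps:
p = I*√1839 (p = √(-1839) = I*√1839 ≈ 42.884*I)
√(√(-656 + c(2*2 - 2)) + p) = √(√(-656 - 33) + I*√1839) = √(√(-689) + I*√1839) = √(I*√689 + I*√1839)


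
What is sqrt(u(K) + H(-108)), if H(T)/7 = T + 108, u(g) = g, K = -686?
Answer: 7*I*sqrt(14) ≈ 26.192*I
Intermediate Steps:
H(T) = 756 + 7*T (H(T) = 7*(T + 108) = 7*(108 + T) = 756 + 7*T)
sqrt(u(K) + H(-108)) = sqrt(-686 + (756 + 7*(-108))) = sqrt(-686 + (756 - 756)) = sqrt(-686 + 0) = sqrt(-686) = 7*I*sqrt(14)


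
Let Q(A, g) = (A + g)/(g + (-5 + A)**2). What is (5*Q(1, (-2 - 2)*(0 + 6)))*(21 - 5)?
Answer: 230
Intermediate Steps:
Q(A, g) = (A + g)/(g + (-5 + A)**2)
(5*Q(1, (-2 - 2)*(0 + 6)))*(21 - 5) = (5*((1 + (-2 - 2)*(0 + 6))/((-2 - 2)*(0 + 6) + (-5 + 1)**2)))*(21 - 5) = (5*((1 - 4*6)/(-4*6 + (-4)**2)))*16 = (5*((1 - 24)/(-24 + 16)))*16 = (5*(-23/(-8)))*16 = (5*(-1/8*(-23)))*16 = (5*(23/8))*16 = (115/8)*16 = 230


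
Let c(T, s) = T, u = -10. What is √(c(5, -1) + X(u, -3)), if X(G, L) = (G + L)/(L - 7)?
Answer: 3*√70/10 ≈ 2.5100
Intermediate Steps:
X(G, L) = (G + L)/(-7 + L)
√(c(5, -1) + X(u, -3)) = √(5 + (-10 - 3)/(-7 - 3)) = √(5 - 13/(-10)) = √(5 - ⅒*(-13)) = √(5 + 13/10) = √(63/10) = 3*√70/10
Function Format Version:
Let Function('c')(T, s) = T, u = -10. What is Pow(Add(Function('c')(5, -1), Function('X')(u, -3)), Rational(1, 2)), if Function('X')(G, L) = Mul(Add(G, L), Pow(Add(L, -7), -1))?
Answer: Mul(Rational(3, 10), Pow(70, Rational(1, 2))) ≈ 2.5100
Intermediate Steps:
Function('X')(G, L) = Mul(Pow(Add(-7, L), -1), Add(G, L)) (Function('X')(G, L) = Mul(Add(G, L), Pow(Add(-7, L), -1)) = Mul(Pow(Add(-7, L), -1), Add(G, L)))
Pow(Add(Function('c')(5, -1), Function('X')(u, -3)), Rational(1, 2)) = Pow(Add(5, Mul(Pow(Add(-7, -3), -1), Add(-10, -3))), Rational(1, 2)) = Pow(Add(5, Mul(Pow(-10, -1), -13)), Rational(1, 2)) = Pow(Add(5, Mul(Rational(-1, 10), -13)), Rational(1, 2)) = Pow(Add(5, Rational(13, 10)), Rational(1, 2)) = Pow(Rational(63, 10), Rational(1, 2)) = Mul(Rational(3, 10), Pow(70, Rational(1, 2)))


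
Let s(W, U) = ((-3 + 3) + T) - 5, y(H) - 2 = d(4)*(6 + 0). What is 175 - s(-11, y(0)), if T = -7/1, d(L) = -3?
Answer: 187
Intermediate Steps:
T = -7 (T = -7*1 = -7)
y(H) = -16 (y(H) = 2 - 3*(6 + 0) = 2 - 3*6 = 2 - 18 = -16)
s(W, U) = -12 (s(W, U) = ((-3 + 3) - 7) - 5 = (0 - 7) - 5 = -7 - 5 = -12)
175 - s(-11, y(0)) = 175 - 1*(-12) = 175 + 12 = 187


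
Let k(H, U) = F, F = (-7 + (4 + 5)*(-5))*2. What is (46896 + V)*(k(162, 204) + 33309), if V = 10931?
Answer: 1920145535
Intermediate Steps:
F = -104 (F = (-7 + 9*(-5))*2 = (-7 - 45)*2 = -52*2 = -104)
k(H, U) = -104
(46896 + V)*(k(162, 204) + 33309) = (46896 + 10931)*(-104 + 33309) = 57827*33205 = 1920145535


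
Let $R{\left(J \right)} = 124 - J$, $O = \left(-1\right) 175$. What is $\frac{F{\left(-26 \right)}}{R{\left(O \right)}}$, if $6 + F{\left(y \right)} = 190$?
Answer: $\frac{8}{13} \approx 0.61539$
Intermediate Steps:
$F{\left(y \right)} = 184$ ($F{\left(y \right)} = -6 + 190 = 184$)
$O = -175$
$\frac{F{\left(-26 \right)}}{R{\left(O \right)}} = \frac{184}{124 - -175} = \frac{184}{124 + 175} = \frac{184}{299} = 184 \cdot \frac{1}{299} = \frac{8}{13}$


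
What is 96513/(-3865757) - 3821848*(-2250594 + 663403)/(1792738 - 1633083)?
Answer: 23449692573433505761/617187433835 ≈ 3.7994e+7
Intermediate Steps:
96513/(-3865757) - 3821848*(-2250594 + 663403)/(1792738 - 1633083) = 96513*(-1/3865757) - 3821848/(159655/(-1587191)) = -96513/3865757 - 3821848/(159655*(-1/1587191)) = -96513/3865757 - 3821848/(-159655/1587191) = -96513/3865757 - 3821848*(-1587191/159655) = -96513/3865757 + 6066002748968/159655 = 23449692573433505761/617187433835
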